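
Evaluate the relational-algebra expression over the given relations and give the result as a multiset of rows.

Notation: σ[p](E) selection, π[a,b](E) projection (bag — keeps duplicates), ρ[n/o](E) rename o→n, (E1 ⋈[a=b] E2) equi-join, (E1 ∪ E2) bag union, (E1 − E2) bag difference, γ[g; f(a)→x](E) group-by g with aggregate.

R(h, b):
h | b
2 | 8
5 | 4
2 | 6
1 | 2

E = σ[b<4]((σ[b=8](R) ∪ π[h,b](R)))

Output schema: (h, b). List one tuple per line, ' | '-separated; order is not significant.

Stepwise |·|:
  R → 4
  σ[b=8](R) → 1
  R → 4
  π[h,b](R) → 4
  (σ[b=8](R) ∪ π[h,b](R)) → 5
  σ[b<4]((σ[b=8](R) ∪ π[h,b](R))) → 1

== RESULT ==
h | b
1 | 2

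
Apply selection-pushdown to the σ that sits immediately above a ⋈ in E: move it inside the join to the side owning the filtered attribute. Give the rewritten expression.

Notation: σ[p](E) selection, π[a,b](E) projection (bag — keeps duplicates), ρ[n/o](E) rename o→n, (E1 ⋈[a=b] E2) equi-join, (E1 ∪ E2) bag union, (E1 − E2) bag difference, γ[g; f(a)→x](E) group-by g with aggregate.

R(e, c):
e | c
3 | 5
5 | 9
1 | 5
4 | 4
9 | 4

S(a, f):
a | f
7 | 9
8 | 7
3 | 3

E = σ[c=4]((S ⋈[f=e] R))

σ filters on c, owned by the right side.
E' = (S ⋈[f=e] σ[c=4](R))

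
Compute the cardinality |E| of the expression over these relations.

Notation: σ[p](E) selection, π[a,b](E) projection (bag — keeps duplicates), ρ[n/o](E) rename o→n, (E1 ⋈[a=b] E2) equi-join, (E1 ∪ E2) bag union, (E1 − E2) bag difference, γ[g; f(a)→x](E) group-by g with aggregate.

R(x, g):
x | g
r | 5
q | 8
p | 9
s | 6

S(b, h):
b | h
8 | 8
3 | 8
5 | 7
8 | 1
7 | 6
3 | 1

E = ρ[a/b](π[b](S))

Per-node cardinality:
  S → 6
  π[b](S) → 6
  ρ[a/b](π[b](S)) → 6

|E| = 6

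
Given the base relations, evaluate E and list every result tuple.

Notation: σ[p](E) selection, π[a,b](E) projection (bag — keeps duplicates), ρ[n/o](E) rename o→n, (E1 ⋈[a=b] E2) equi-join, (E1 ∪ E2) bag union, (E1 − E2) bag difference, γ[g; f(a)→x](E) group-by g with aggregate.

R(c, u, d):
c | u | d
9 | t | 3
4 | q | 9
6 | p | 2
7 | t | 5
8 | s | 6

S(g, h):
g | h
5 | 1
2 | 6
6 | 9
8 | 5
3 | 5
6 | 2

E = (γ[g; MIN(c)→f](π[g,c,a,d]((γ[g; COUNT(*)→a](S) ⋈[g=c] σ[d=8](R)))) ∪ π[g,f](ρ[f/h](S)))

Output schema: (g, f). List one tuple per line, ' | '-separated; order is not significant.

Stepwise |·|:
  S → 6
  γ[g; COUNT(*)→a](S) → 5
  R → 5
  σ[d=8](R) → 0
  (γ[g; COUNT(*)→a](S) ⋈[g=c] σ[d=8](R)) → 0
  π[g,c,a,d]((γ[g; COUNT(*)→a](S) ⋈[g=c] σ[d=8](R))) → 0
  γ[g; MIN(c)→f](π[g,c,a,d]((γ[g; COUNT(*)→a](S) ⋈[g=c] σ[d=8](R)))) → 0
  S → 6
  ρ[f/h](S) → 6
  π[g,f](ρ[f/h](S)) → 6
  (γ[g; MIN(c)→f](π[g,c,a,d]((γ[g; COUNT(*)→a](S) ⋈[g=c] σ[d=8](R)))) ∪ π[g,f](ρ[f/h](S))) → 6

== RESULT ==
g | f
2 | 6
3 | 5
5 | 1
6 | 2
6 | 9
8 | 5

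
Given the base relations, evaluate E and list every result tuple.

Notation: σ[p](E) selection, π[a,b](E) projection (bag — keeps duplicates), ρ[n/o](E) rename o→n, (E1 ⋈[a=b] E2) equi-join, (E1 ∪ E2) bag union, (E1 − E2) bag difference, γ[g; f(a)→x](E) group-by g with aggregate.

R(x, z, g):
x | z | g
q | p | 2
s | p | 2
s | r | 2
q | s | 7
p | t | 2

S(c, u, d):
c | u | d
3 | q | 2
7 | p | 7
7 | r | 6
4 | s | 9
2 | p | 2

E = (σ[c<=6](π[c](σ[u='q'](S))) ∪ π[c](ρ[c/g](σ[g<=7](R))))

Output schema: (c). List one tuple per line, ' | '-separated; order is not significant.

Per-node cardinality:
  S → 5
  σ[u='q'](S) → 1
  π[c](σ[u='q'](S)) → 1
  σ[c<=6](π[c](σ[u='q'](S))) → 1
  R → 5
  σ[g<=7](R) → 5
  ρ[c/g](σ[g<=7](R)) → 5
  π[c](ρ[c/g](σ[g<=7](R))) → 5
  (σ[c<=6](π[c](σ[u='q'](S))) ∪ π[c](ρ[c/g](σ[g<=7](R)))) → 6

== RESULT ==
c
2
2
2
2
3
7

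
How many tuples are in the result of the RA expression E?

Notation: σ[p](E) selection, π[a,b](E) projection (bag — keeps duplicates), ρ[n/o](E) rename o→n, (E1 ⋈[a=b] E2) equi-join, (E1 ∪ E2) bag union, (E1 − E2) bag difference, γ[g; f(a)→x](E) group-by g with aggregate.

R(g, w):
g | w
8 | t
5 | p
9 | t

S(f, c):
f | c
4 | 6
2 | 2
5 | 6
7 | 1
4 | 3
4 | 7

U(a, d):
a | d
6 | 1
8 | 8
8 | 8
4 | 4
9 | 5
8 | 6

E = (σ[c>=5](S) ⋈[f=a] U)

Row counts bottom-up:
  S → 6
  σ[c>=5](S) → 3
  U → 6
  (σ[c>=5](S) ⋈[f=a] U) → 2

|E| = 2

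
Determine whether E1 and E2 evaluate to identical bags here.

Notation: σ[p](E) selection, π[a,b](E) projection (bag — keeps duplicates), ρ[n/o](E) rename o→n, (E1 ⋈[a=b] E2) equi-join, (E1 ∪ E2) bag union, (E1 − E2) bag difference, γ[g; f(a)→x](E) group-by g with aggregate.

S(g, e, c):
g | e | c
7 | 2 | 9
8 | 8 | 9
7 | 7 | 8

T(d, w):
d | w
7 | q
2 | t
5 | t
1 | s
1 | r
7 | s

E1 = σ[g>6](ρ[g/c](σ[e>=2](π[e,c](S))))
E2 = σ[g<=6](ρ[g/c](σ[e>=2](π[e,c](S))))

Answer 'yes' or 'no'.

E1 stepwise |·|:
  S → 3
  π[e,c](S) → 3
  σ[e>=2](π[e,c](S)) → 3
  ρ[g/c](σ[e>=2](π[e,c](S))) → 3
  σ[g>6](ρ[g/c](σ[e>=2](π[e,c](S)))) → 3
E2 stepwise |·|:
  S → 3
  π[e,c](S) → 3
  σ[e>=2](π[e,c](S)) → 3
  ρ[g/c](σ[e>=2](π[e,c](S))) → 3
  σ[g<=6](ρ[g/c](σ[e>=2](π[e,c](S)))) → 0

E1 result:
e | g
2 | 9
7 | 8
8 | 9
E2 result:
e | g
(0 rows)
Witness: (2, 9) appears 1× in E1 but 0× in E2.

no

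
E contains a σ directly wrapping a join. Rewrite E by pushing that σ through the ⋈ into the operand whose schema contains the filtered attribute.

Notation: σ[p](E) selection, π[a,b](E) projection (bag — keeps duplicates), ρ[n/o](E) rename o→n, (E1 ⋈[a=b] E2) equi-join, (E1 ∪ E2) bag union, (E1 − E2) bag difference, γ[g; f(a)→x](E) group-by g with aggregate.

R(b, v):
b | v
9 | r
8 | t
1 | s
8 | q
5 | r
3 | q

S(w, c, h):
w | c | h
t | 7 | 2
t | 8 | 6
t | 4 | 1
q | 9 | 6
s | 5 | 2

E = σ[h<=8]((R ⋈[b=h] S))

σ filters on h, owned by the right side.
E' = (R ⋈[b=h] σ[h<=8](S))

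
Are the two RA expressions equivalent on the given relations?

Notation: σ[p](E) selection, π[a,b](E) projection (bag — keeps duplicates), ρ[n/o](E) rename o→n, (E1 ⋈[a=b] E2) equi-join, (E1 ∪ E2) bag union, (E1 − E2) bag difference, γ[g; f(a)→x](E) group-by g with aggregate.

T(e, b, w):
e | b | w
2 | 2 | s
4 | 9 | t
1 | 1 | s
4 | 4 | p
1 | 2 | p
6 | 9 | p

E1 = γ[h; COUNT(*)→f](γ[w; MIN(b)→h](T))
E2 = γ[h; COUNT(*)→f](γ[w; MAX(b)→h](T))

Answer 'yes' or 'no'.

E1 row counts bottom-up:
  T → 6
  γ[w; MIN(b)→h](T) → 3
  γ[h; COUNT(*)→f](γ[w; MIN(b)→h](T)) → 3
E2 row counts bottom-up:
  T → 6
  γ[w; MAX(b)→h](T) → 3
  γ[h; COUNT(*)→f](γ[w; MAX(b)→h](T)) → 2

E1 result:
h | f
1 | 1
2 | 1
9 | 1
E2 result:
h | f
2 | 1
9 | 2
Witness: (1, 1) appears 1× in E1 but 0× in E2.

no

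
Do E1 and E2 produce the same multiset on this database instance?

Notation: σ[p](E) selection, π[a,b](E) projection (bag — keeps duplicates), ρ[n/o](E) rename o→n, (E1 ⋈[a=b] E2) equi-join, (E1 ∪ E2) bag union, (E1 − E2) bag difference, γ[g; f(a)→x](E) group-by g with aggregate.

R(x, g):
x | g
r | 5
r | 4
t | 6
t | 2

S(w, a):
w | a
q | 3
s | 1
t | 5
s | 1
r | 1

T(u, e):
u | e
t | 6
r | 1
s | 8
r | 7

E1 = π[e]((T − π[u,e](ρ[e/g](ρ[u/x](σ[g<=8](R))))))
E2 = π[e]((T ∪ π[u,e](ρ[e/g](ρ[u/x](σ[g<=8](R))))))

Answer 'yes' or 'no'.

E1 subexpression sizes:
  T → 4
  R → 4
  σ[g<=8](R) → 4
  ρ[u/x](σ[g<=8](R)) → 4
  ρ[e/g](ρ[u/x](σ[g<=8](R))) → 4
  π[u,e](ρ[e/g](ρ[u/x](σ[g<=8](R)))) → 4
  (T − π[u,e](ρ[e/g](ρ[u/x](σ[g<=8](R))))) → 3
  π[e]((T − π[u,e](ρ[e/g](ρ[u/x](σ[g<=8](R)))))) → 3
E2 subexpression sizes:
  T → 4
  R → 4
  σ[g<=8](R) → 4
  ρ[u/x](σ[g<=8](R)) → 4
  ρ[e/g](ρ[u/x](σ[g<=8](R))) → 4
  π[u,e](ρ[e/g](ρ[u/x](σ[g<=8](R)))) → 4
  (T ∪ π[u,e](ρ[e/g](ρ[u/x](σ[g<=8](R))))) → 8
  π[e]((T ∪ π[u,e](ρ[e/g](ρ[u/x](σ[g<=8](R)))))) → 8

E1 result:
e
1
7
8
E2 result:
e
1
2
4
5
6
6
7
8
Witness: (6,) appears 0× in E1 but 2× in E2.

no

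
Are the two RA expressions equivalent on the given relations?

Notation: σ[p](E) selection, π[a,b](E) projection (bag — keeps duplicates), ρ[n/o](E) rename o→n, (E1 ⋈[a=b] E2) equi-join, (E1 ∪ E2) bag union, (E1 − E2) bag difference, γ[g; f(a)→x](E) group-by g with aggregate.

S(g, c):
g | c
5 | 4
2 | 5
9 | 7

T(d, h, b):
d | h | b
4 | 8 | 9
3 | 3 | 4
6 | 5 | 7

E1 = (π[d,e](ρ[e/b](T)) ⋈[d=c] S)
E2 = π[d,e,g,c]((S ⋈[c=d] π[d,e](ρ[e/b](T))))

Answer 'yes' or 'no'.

E1 stepwise |·|:
  T → 3
  ρ[e/b](T) → 3
  π[d,e](ρ[e/b](T)) → 3
  S → 3
  (π[d,e](ρ[e/b](T)) ⋈[d=c] S) → 1
E2 stepwise |·|:
  S → 3
  T → 3
  ρ[e/b](T) → 3
  π[d,e](ρ[e/b](T)) → 3
  (S ⋈[c=d] π[d,e](ρ[e/b](T))) → 1
  π[d,e,g,c]((S ⋈[c=d] π[d,e](ρ[e/b](T)))) → 1

E1 and E2 produce the same multiset:
d | e | g | c
4 | 9 | 5 | 4

yes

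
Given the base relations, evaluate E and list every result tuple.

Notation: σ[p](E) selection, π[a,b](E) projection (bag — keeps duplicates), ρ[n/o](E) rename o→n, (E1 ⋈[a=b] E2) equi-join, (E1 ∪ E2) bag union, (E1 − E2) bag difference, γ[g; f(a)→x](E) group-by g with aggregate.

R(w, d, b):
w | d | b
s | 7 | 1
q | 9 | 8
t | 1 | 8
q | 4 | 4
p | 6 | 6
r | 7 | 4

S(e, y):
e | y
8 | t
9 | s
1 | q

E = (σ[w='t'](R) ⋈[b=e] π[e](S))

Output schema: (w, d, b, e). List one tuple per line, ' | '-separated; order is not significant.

Stepwise |·|:
  R → 6
  σ[w='t'](R) → 1
  S → 3
  π[e](S) → 3
  (σ[w='t'](R) ⋈[b=e] π[e](S)) → 1

== RESULT ==
w | d | b | e
t | 1 | 8 | 8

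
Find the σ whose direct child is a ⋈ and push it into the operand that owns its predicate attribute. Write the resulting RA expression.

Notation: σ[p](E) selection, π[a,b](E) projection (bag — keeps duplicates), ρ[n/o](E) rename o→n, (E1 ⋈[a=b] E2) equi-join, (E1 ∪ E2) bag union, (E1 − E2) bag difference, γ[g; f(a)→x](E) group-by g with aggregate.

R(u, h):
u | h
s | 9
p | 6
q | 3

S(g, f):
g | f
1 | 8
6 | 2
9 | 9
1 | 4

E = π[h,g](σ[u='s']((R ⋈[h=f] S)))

σ filters on u, owned by the left side.
E' = π[h,g]((σ[u='s'](R) ⋈[h=f] S))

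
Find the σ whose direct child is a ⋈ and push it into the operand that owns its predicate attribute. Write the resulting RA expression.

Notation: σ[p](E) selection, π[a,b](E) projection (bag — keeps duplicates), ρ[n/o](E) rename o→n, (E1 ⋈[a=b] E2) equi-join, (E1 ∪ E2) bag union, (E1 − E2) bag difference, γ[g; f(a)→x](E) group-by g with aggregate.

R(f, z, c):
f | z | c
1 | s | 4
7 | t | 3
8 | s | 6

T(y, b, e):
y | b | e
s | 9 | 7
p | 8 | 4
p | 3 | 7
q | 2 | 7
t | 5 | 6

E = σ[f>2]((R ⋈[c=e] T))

σ filters on f, owned by the left side.
E' = (σ[f>2](R) ⋈[c=e] T)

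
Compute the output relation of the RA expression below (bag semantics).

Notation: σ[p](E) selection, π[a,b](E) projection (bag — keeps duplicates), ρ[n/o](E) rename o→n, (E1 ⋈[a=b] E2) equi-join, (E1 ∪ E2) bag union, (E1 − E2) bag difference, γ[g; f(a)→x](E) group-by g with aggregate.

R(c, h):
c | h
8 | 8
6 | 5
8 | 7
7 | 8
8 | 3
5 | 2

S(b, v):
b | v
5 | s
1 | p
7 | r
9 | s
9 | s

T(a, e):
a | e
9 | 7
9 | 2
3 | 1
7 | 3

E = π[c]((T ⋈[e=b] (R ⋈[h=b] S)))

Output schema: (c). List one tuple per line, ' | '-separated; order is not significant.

Subexpression sizes:
  T → 4
  R → 6
  S → 5
  (R ⋈[h=b] S) → 2
  (T ⋈[e=b] (R ⋈[h=b] S)) → 1
  π[c]((T ⋈[e=b] (R ⋈[h=b] S))) → 1

== RESULT ==
c
8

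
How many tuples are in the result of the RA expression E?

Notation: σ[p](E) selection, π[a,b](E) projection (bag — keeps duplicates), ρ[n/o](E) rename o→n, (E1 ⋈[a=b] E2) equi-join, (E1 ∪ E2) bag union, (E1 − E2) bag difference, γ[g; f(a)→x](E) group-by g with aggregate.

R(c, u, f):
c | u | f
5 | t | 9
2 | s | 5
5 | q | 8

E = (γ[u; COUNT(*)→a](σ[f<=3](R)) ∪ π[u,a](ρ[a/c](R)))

Subexpression sizes:
  R → 3
  σ[f<=3](R) → 0
  γ[u; COUNT(*)→a](σ[f<=3](R)) → 0
  R → 3
  ρ[a/c](R) → 3
  π[u,a](ρ[a/c](R)) → 3
  (γ[u; COUNT(*)→a](σ[f<=3](R)) ∪ π[u,a](ρ[a/c](R))) → 3

|E| = 3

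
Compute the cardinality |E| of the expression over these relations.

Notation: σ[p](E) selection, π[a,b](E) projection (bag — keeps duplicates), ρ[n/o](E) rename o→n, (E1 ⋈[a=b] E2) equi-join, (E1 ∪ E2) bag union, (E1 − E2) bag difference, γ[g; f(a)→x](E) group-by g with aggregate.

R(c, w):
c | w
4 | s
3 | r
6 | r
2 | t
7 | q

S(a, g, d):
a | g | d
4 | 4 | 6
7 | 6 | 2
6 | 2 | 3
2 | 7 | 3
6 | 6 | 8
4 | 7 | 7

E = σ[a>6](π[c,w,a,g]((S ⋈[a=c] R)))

Per-node cardinality:
  S → 6
  R → 5
  (S ⋈[a=c] R) → 6
  π[c,w,a,g]((S ⋈[a=c] R)) → 6
  σ[a>6](π[c,w,a,g]((S ⋈[a=c] R))) → 1

|E| = 1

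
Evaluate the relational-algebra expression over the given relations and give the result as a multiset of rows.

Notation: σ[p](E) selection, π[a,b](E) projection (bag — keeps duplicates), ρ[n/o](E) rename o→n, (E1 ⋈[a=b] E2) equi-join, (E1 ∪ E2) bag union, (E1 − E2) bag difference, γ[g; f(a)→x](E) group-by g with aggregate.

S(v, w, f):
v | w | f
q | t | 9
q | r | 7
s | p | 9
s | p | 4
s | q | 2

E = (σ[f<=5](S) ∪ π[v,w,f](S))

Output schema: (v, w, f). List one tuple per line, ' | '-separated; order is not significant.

Subexpression sizes:
  S → 5
  σ[f<=5](S) → 2
  S → 5
  π[v,w,f](S) → 5
  (σ[f<=5](S) ∪ π[v,w,f](S)) → 7

== RESULT ==
v | w | f
q | r | 7
q | t | 9
s | p | 4
s | p | 4
s | p | 9
s | q | 2
s | q | 2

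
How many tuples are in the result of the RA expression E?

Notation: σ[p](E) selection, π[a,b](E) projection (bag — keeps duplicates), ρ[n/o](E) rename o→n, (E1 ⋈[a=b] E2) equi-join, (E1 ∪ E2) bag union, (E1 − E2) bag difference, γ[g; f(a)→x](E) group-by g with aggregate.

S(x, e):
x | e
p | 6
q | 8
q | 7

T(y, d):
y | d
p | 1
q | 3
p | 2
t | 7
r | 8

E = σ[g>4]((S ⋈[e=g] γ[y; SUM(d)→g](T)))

Subexpression sizes:
  S → 3
  T → 5
  γ[y; SUM(d)→g](T) → 4
  (S ⋈[e=g] γ[y; SUM(d)→g](T)) → 2
  σ[g>4]((S ⋈[e=g] γ[y; SUM(d)→g](T))) → 2

|E| = 2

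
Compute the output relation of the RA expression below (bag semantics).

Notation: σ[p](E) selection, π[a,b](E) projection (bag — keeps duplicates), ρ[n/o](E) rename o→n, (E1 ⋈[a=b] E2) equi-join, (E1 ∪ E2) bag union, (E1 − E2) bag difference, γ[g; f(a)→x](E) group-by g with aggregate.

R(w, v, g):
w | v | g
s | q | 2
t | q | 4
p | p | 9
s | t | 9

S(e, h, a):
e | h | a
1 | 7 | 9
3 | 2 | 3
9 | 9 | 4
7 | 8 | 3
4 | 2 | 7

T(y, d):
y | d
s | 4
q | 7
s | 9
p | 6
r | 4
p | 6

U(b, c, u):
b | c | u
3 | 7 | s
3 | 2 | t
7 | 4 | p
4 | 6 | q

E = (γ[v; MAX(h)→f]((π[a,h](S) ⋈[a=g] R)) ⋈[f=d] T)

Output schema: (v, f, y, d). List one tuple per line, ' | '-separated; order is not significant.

Per-node cardinality:
  S → 5
  π[a,h](S) → 5
  R → 4
  (π[a,h](S) ⋈[a=g] R) → 3
  γ[v; MAX(h)→f]((π[a,h](S) ⋈[a=g] R)) → 3
  T → 6
  (γ[v; MAX(h)→f]((π[a,h](S) ⋈[a=g] R)) ⋈[f=d] T) → 3

== RESULT ==
v | f | y | d
p | 7 | q | 7
q | 9 | s | 9
t | 7 | q | 7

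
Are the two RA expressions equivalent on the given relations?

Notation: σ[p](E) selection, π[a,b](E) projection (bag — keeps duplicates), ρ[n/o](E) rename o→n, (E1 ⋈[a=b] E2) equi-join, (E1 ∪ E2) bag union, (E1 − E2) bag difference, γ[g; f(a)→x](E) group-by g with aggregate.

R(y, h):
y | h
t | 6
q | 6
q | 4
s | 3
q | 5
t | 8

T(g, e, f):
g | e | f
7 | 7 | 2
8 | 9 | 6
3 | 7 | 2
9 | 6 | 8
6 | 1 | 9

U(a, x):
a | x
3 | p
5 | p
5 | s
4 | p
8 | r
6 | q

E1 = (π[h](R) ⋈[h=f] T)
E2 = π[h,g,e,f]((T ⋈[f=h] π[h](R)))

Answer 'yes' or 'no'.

E1 per-node cardinality:
  R → 6
  π[h](R) → 6
  T → 5
  (π[h](R) ⋈[h=f] T) → 3
E2 per-node cardinality:
  T → 5
  R → 6
  π[h](R) → 6
  (T ⋈[f=h] π[h](R)) → 3
  π[h,g,e,f]((T ⋈[f=h] π[h](R))) → 3

E1 and E2 produce the same multiset:
h | g | e | f
6 | 8 | 9 | 6
6 | 8 | 9 | 6
8 | 9 | 6 | 8

yes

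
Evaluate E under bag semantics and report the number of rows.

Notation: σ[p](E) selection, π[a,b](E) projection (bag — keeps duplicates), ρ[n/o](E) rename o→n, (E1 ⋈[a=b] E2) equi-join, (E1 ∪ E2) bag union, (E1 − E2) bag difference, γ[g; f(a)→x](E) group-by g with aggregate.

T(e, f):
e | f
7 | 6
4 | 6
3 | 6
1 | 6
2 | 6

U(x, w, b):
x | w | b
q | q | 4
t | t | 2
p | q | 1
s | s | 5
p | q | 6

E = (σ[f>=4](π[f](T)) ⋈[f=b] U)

Row counts bottom-up:
  T → 5
  π[f](T) → 5
  σ[f>=4](π[f](T)) → 5
  U → 5
  (σ[f>=4](π[f](T)) ⋈[f=b] U) → 5

|E| = 5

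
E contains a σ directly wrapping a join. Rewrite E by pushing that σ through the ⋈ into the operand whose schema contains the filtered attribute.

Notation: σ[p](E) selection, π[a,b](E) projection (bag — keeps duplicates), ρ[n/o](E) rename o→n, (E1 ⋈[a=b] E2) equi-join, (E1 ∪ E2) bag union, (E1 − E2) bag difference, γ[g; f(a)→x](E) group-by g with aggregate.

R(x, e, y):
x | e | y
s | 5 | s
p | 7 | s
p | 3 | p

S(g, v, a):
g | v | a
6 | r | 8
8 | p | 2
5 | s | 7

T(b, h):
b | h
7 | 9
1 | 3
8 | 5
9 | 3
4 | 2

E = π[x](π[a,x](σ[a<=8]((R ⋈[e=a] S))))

σ filters on a, owned by the right side.
E' = π[x](π[a,x]((R ⋈[e=a] σ[a<=8](S))))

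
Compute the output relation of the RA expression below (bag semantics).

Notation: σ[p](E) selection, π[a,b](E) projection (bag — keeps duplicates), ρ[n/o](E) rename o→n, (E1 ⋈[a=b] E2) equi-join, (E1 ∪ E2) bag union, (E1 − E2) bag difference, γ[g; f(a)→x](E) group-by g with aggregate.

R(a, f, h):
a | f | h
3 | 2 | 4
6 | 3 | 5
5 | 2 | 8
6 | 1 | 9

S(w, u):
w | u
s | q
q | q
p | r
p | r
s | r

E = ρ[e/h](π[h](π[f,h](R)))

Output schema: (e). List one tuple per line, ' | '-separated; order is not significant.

Per-node cardinality:
  R → 4
  π[f,h](R) → 4
  π[h](π[f,h](R)) → 4
  ρ[e/h](π[h](π[f,h](R))) → 4

== RESULT ==
e
4
5
8
9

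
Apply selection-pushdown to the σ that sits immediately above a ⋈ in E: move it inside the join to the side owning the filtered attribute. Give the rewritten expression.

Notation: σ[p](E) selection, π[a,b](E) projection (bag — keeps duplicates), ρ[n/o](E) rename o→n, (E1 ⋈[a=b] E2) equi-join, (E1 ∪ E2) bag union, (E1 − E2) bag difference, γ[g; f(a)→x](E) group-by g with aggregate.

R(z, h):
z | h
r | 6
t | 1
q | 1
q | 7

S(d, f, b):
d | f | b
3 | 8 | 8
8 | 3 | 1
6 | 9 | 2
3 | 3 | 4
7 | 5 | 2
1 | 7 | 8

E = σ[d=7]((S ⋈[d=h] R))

σ filters on d, owned by the left side.
E' = (σ[d=7](S) ⋈[d=h] R)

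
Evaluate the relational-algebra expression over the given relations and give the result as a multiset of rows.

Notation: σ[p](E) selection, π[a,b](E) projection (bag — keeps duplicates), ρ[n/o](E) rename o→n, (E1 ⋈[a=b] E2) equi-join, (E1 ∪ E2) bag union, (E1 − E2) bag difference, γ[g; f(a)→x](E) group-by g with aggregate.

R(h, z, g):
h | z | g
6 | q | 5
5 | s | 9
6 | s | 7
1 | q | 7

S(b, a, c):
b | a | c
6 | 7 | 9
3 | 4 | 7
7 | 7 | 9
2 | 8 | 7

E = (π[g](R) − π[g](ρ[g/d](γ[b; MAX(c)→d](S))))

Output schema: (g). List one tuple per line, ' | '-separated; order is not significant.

Stepwise |·|:
  R → 4
  π[g](R) → 4
  S → 4
  γ[b; MAX(c)→d](S) → 4
  ρ[g/d](γ[b; MAX(c)→d](S)) → 4
  π[g](ρ[g/d](γ[b; MAX(c)→d](S))) → 4
  (π[g](R) − π[g](ρ[g/d](γ[b; MAX(c)→d](S)))) → 1

== RESULT ==
g
5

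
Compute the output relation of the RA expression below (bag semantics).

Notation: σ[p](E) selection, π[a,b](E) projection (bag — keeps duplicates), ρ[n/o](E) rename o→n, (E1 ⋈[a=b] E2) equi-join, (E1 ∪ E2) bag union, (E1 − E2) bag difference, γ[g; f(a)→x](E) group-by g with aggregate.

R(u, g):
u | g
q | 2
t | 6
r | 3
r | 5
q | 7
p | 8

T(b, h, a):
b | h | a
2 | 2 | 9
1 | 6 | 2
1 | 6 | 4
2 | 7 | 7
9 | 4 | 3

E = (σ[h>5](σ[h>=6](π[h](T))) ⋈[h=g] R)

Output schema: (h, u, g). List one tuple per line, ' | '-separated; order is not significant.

Stepwise |·|:
  T → 5
  π[h](T) → 5
  σ[h>=6](π[h](T)) → 3
  σ[h>5](σ[h>=6](π[h](T))) → 3
  R → 6
  (σ[h>5](σ[h>=6](π[h](T))) ⋈[h=g] R) → 3

== RESULT ==
h | u | g
6 | t | 6
6 | t | 6
7 | q | 7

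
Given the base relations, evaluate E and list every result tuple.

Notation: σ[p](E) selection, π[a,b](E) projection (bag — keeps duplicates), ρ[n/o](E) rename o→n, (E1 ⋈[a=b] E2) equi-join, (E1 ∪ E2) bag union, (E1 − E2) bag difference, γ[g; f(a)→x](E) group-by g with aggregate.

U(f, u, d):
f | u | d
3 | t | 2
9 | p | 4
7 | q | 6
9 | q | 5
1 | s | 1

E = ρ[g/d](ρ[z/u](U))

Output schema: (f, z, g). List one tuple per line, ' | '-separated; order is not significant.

Row counts bottom-up:
  U → 5
  ρ[z/u](U) → 5
  ρ[g/d](ρ[z/u](U)) → 5

== RESULT ==
f | z | g
1 | s | 1
3 | t | 2
7 | q | 6
9 | p | 4
9 | q | 5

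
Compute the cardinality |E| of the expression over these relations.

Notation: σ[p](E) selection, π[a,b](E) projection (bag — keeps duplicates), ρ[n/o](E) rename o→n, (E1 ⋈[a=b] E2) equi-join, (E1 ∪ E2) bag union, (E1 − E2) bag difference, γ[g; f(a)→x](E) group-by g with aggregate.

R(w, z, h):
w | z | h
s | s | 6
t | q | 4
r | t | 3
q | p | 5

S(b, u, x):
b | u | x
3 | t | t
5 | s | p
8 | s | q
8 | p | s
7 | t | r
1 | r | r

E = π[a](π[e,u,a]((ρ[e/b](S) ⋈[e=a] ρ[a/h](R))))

Stepwise |·|:
  S → 6
  ρ[e/b](S) → 6
  R → 4
  ρ[a/h](R) → 4
  (ρ[e/b](S) ⋈[e=a] ρ[a/h](R)) → 2
  π[e,u,a]((ρ[e/b](S) ⋈[e=a] ρ[a/h](R))) → 2
  π[a](π[e,u,a]((ρ[e/b](S) ⋈[e=a] ρ[a/h](R)))) → 2

|E| = 2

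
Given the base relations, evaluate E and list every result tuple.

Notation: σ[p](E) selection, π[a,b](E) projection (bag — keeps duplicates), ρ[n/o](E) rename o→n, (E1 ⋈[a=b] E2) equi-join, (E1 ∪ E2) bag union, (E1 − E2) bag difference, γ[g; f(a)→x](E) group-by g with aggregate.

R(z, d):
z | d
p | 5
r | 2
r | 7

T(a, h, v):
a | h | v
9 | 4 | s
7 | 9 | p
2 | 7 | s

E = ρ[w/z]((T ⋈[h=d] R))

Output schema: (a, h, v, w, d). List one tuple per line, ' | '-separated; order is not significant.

Stepwise |·|:
  T → 3
  R → 3
  (T ⋈[h=d] R) → 1
  ρ[w/z]((T ⋈[h=d] R)) → 1

== RESULT ==
a | h | v | w | d
2 | 7 | s | r | 7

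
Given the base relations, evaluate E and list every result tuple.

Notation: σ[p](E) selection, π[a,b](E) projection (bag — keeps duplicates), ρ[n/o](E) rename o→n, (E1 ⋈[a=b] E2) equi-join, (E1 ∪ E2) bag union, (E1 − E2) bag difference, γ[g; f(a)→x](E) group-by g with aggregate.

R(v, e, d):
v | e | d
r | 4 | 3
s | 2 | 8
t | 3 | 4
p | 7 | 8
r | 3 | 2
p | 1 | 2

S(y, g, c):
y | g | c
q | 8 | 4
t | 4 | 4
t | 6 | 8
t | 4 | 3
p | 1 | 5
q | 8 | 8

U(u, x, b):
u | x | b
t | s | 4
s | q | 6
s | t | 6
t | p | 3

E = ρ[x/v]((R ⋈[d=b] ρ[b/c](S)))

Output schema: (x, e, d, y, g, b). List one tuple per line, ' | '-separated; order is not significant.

Subexpression sizes:
  R → 6
  S → 6
  ρ[b/c](S) → 6
  (R ⋈[d=b] ρ[b/c](S)) → 7
  ρ[x/v]((R ⋈[d=b] ρ[b/c](S))) → 7

== RESULT ==
x | e | d | y | g | b
p | 7 | 8 | q | 8 | 8
p | 7 | 8 | t | 6 | 8
r | 4 | 3 | t | 4 | 3
s | 2 | 8 | q | 8 | 8
s | 2 | 8 | t | 6 | 8
t | 3 | 4 | q | 8 | 4
t | 3 | 4 | t | 4 | 4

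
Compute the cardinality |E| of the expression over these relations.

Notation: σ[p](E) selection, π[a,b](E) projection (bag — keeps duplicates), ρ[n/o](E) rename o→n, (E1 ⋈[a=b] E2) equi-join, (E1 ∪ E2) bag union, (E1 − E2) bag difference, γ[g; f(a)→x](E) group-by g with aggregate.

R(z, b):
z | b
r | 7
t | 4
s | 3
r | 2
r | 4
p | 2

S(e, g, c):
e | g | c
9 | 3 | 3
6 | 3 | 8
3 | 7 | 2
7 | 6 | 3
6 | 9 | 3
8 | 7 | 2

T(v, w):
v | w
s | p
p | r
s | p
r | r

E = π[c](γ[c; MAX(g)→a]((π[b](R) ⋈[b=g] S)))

Row counts bottom-up:
  R → 6
  π[b](R) → 6
  S → 6
  (π[b](R) ⋈[b=g] S) → 4
  γ[c; MAX(g)→a]((π[b](R) ⋈[b=g] S)) → 3
  π[c](γ[c; MAX(g)→a]((π[b](R) ⋈[b=g] S))) → 3

|E| = 3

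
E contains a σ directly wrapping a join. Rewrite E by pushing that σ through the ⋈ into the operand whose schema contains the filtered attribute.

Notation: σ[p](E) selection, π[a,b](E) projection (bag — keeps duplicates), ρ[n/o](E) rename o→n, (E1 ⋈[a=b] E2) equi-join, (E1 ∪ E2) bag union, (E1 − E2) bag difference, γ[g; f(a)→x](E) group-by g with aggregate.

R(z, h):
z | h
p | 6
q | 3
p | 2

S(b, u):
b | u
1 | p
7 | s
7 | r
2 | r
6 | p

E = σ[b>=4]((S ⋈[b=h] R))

σ filters on b, owned by the left side.
E' = (σ[b>=4](S) ⋈[b=h] R)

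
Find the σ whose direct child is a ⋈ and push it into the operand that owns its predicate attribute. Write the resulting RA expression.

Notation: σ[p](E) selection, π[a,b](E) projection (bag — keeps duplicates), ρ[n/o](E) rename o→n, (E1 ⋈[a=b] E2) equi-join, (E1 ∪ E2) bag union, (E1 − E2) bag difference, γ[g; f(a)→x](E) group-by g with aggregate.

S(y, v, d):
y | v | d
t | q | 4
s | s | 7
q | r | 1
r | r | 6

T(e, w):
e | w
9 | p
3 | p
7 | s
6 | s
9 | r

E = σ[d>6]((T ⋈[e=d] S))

σ filters on d, owned by the right side.
E' = (T ⋈[e=d] σ[d>6](S))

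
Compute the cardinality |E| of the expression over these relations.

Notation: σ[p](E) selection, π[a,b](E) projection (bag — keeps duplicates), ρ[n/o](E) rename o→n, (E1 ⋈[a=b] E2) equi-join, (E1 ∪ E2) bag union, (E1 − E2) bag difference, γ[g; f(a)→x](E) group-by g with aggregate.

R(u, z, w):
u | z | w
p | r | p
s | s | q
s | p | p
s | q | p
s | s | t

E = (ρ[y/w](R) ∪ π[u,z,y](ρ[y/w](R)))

Subexpression sizes:
  R → 5
  ρ[y/w](R) → 5
  R → 5
  ρ[y/w](R) → 5
  π[u,z,y](ρ[y/w](R)) → 5
  (ρ[y/w](R) ∪ π[u,z,y](ρ[y/w](R))) → 10

|E| = 10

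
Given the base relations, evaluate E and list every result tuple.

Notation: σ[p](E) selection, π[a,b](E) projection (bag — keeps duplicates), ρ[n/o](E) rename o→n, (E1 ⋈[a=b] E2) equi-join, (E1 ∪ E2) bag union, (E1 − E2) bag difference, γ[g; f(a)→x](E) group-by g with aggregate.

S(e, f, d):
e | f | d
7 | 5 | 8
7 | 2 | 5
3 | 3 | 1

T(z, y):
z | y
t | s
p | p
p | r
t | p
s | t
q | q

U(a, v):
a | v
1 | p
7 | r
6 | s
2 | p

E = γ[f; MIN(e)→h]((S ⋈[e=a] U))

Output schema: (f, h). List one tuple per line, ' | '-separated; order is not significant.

Row counts bottom-up:
  S → 3
  U → 4
  (S ⋈[e=a] U) → 2
  γ[f; MIN(e)→h]((S ⋈[e=a] U)) → 2

== RESULT ==
f | h
2 | 7
5 | 7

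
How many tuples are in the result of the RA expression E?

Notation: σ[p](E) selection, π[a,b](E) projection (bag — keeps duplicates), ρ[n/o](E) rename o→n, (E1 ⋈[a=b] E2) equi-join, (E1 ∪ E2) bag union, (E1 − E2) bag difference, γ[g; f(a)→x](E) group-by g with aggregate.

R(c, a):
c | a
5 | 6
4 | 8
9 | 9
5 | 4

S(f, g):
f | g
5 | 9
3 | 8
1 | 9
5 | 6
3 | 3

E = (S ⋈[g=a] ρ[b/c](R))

Subexpression sizes:
  S → 5
  R → 4
  ρ[b/c](R) → 4
  (S ⋈[g=a] ρ[b/c](R)) → 4

|E| = 4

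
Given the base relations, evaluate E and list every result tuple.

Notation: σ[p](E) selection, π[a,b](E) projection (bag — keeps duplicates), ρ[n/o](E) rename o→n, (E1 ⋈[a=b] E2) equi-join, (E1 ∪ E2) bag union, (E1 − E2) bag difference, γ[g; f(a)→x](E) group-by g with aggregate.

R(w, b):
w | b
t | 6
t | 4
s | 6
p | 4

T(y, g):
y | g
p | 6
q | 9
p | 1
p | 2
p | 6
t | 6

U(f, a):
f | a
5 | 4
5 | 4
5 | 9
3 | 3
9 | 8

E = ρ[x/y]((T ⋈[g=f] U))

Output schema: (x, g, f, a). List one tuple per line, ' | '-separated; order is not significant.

Row counts bottom-up:
  T → 6
  U → 5
  (T ⋈[g=f] U) → 1
  ρ[x/y]((T ⋈[g=f] U)) → 1

== RESULT ==
x | g | f | a
q | 9 | 9 | 8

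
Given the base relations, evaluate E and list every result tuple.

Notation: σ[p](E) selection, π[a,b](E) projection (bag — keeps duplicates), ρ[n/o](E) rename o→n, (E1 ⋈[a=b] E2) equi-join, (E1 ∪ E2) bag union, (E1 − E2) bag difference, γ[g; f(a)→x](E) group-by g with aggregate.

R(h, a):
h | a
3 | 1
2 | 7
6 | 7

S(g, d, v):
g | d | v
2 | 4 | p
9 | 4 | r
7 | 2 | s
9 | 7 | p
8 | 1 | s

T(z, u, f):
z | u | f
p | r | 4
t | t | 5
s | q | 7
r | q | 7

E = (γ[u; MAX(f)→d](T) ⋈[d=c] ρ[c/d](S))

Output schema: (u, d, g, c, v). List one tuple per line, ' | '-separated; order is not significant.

Row counts bottom-up:
  T → 4
  γ[u; MAX(f)→d](T) → 3
  S → 5
  ρ[c/d](S) → 5
  (γ[u; MAX(f)→d](T) ⋈[d=c] ρ[c/d](S)) → 3

== RESULT ==
u | d | g | c | v
q | 7 | 9 | 7 | p
r | 4 | 2 | 4 | p
r | 4 | 9 | 4 | r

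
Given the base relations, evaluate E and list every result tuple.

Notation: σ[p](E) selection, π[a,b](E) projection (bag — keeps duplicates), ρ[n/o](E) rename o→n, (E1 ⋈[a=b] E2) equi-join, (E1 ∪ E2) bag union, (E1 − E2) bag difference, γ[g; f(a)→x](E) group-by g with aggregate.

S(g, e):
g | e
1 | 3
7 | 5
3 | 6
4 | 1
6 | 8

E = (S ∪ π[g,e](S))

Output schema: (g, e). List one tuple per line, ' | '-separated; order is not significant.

Stepwise |·|:
  S → 5
  S → 5
  π[g,e](S) → 5
  (S ∪ π[g,e](S)) → 10

== RESULT ==
g | e
1 | 3
1 | 3
3 | 6
3 | 6
4 | 1
4 | 1
6 | 8
6 | 8
7 | 5
7 | 5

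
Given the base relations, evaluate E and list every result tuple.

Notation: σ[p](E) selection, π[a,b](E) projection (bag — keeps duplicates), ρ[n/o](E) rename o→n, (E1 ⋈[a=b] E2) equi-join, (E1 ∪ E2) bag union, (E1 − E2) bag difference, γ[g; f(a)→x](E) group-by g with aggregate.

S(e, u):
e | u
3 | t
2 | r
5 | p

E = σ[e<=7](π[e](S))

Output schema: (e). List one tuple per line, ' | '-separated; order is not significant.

Stepwise |·|:
  S → 3
  π[e](S) → 3
  σ[e<=7](π[e](S)) → 3

== RESULT ==
e
2
3
5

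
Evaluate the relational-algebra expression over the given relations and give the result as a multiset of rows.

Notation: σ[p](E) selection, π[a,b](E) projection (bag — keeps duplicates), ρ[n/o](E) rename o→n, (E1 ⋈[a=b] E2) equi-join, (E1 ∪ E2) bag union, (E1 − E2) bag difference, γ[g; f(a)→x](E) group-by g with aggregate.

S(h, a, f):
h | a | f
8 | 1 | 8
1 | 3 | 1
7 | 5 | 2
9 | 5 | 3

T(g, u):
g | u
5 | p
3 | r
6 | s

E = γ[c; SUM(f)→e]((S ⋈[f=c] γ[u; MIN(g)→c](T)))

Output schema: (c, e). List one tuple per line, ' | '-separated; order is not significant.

Per-node cardinality:
  S → 4
  T → 3
  γ[u; MIN(g)→c](T) → 3
  (S ⋈[f=c] γ[u; MIN(g)→c](T)) → 1
  γ[c; SUM(f)→e]((S ⋈[f=c] γ[u; MIN(g)→c](T))) → 1

== RESULT ==
c | e
3 | 3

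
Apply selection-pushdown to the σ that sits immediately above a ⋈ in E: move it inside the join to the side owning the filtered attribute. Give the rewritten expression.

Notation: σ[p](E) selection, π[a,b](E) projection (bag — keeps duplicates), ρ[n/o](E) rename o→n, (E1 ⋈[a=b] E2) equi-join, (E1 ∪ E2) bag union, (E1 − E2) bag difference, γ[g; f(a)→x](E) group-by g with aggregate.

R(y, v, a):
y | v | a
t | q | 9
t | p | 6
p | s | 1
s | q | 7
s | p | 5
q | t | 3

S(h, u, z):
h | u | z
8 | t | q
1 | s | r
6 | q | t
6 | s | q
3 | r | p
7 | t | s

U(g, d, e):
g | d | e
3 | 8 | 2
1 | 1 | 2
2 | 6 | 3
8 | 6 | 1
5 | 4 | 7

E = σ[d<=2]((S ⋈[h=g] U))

σ filters on d, owned by the right side.
E' = (S ⋈[h=g] σ[d<=2](U))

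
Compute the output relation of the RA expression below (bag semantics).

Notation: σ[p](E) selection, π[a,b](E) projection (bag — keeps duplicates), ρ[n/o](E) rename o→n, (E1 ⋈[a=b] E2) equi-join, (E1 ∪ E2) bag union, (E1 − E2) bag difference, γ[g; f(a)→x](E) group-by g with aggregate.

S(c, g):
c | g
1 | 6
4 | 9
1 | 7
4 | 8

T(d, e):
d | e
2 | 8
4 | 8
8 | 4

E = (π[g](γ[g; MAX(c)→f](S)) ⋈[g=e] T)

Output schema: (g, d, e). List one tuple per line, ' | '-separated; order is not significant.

Stepwise |·|:
  S → 4
  γ[g; MAX(c)→f](S) → 4
  π[g](γ[g; MAX(c)→f](S)) → 4
  T → 3
  (π[g](γ[g; MAX(c)→f](S)) ⋈[g=e] T) → 2

== RESULT ==
g | d | e
8 | 2 | 8
8 | 4 | 8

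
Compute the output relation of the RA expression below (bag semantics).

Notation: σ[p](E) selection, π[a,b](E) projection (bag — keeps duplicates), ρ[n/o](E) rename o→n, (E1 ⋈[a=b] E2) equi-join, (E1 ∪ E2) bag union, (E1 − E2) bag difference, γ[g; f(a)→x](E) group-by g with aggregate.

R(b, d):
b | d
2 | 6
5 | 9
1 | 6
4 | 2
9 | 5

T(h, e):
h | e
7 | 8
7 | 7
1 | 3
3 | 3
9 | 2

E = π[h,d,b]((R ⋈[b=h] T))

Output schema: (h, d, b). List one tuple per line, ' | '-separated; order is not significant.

Stepwise |·|:
  R → 5
  T → 5
  (R ⋈[b=h] T) → 2
  π[h,d,b]((R ⋈[b=h] T)) → 2

== RESULT ==
h | d | b
1 | 6 | 1
9 | 5 | 9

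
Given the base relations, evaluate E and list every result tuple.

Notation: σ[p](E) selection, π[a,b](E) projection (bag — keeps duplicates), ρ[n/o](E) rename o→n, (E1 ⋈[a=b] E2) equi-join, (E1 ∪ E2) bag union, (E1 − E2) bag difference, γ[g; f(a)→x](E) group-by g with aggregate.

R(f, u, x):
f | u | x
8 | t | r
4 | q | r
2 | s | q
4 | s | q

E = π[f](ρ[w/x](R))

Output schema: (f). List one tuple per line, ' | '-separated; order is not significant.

Per-node cardinality:
  R → 4
  ρ[w/x](R) → 4
  π[f](ρ[w/x](R)) → 4

== RESULT ==
f
2
4
4
8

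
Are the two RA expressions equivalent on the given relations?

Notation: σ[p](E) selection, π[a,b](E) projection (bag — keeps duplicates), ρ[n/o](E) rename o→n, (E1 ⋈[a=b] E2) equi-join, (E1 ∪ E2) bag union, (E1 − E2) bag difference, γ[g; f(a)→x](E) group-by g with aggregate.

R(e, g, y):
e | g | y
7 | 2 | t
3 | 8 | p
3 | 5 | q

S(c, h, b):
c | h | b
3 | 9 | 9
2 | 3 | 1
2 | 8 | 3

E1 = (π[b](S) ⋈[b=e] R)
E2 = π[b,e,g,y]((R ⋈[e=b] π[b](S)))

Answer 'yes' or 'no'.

E1 per-node cardinality:
  S → 3
  π[b](S) → 3
  R → 3
  (π[b](S) ⋈[b=e] R) → 2
E2 per-node cardinality:
  R → 3
  S → 3
  π[b](S) → 3
  (R ⋈[e=b] π[b](S)) → 2
  π[b,e,g,y]((R ⋈[e=b] π[b](S))) → 2

E1 and E2 produce the same multiset:
b | e | g | y
3 | 3 | 5 | q
3 | 3 | 8 | p

yes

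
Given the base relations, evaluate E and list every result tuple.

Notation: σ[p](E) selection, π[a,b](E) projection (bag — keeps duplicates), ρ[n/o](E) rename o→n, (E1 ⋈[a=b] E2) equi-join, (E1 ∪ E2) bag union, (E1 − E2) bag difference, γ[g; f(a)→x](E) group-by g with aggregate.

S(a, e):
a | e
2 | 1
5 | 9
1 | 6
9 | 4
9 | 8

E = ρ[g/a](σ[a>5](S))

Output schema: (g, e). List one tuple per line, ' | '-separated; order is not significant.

Stepwise |·|:
  S → 5
  σ[a>5](S) → 2
  ρ[g/a](σ[a>5](S)) → 2

== RESULT ==
g | e
9 | 4
9 | 8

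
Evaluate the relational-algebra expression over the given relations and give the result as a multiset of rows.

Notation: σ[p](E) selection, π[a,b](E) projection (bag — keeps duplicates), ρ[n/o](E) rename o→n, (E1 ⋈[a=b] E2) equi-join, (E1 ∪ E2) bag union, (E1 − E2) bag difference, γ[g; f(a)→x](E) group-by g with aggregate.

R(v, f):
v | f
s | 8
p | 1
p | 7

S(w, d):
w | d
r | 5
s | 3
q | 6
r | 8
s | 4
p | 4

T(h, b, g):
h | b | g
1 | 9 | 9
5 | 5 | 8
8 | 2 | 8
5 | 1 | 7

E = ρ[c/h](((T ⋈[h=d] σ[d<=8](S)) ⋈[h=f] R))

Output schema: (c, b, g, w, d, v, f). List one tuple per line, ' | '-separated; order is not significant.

Per-node cardinality:
  T → 4
  S → 6
  σ[d<=8](S) → 6
  (T ⋈[h=d] σ[d<=8](S)) → 3
  R → 3
  ((T ⋈[h=d] σ[d<=8](S)) ⋈[h=f] R) → 1
  ρ[c/h](((T ⋈[h=d] σ[d<=8](S)) ⋈[h=f] R)) → 1

== RESULT ==
c | b | g | w | d | v | f
8 | 2 | 8 | r | 8 | s | 8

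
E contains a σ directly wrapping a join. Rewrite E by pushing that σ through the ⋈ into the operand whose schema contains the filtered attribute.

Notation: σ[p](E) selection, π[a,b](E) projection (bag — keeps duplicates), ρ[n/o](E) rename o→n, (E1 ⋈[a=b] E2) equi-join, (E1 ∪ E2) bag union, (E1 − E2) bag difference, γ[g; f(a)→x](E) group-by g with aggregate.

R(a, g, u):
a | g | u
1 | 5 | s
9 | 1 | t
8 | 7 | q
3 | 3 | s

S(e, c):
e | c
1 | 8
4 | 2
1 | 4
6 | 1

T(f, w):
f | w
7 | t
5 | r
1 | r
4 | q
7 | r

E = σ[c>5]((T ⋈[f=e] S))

σ filters on c, owned by the right side.
E' = (T ⋈[f=e] σ[c>5](S))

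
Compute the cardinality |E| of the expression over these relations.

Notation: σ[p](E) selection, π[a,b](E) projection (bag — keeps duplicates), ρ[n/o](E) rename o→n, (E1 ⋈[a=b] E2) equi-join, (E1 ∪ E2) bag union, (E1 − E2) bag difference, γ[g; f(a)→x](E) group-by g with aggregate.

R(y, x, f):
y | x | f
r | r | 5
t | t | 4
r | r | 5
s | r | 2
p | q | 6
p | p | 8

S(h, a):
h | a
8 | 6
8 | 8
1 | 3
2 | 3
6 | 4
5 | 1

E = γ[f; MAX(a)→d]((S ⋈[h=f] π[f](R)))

Subexpression sizes:
  S → 6
  R → 6
  π[f](R) → 6
  (S ⋈[h=f] π[f](R)) → 6
  γ[f; MAX(a)→d]((S ⋈[h=f] π[f](R))) → 4

|E| = 4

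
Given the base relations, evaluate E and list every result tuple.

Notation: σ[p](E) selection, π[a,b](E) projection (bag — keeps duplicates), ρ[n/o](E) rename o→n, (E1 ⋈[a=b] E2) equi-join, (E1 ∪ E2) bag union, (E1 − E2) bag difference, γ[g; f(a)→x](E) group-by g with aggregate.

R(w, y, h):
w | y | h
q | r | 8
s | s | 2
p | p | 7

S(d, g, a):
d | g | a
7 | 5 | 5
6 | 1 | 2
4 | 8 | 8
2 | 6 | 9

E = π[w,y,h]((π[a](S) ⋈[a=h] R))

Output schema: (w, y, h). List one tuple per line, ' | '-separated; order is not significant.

Subexpression sizes:
  S → 4
  π[a](S) → 4
  R → 3
  (π[a](S) ⋈[a=h] R) → 2
  π[w,y,h]((π[a](S) ⋈[a=h] R)) → 2

== RESULT ==
w | y | h
q | r | 8
s | s | 2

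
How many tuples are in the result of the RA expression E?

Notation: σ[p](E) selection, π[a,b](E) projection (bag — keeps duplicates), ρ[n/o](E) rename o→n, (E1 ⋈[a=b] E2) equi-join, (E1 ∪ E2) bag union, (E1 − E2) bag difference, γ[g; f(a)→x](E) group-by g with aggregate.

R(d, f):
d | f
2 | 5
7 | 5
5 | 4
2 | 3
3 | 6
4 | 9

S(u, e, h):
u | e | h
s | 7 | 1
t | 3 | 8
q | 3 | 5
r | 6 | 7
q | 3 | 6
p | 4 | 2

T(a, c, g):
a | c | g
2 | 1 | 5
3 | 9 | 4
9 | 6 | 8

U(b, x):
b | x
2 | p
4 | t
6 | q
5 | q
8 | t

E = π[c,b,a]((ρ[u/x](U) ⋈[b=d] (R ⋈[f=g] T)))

Per-node cardinality:
  U → 5
  ρ[u/x](U) → 5
  R → 6
  T → 3
  (R ⋈[f=g] T) → 3
  (ρ[u/x](U) ⋈[b=d] (R ⋈[f=g] T)) → 2
  π[c,b,a]((ρ[u/x](U) ⋈[b=d] (R ⋈[f=g] T))) → 2

|E| = 2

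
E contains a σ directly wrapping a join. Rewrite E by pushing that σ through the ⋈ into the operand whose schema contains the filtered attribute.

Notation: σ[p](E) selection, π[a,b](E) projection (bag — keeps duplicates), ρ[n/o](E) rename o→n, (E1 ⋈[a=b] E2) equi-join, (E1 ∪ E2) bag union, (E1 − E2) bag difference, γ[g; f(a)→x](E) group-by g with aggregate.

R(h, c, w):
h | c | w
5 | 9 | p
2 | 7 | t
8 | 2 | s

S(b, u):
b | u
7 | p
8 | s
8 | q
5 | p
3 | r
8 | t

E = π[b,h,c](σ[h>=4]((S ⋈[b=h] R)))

σ filters on h, owned by the right side.
E' = π[b,h,c]((S ⋈[b=h] σ[h>=4](R)))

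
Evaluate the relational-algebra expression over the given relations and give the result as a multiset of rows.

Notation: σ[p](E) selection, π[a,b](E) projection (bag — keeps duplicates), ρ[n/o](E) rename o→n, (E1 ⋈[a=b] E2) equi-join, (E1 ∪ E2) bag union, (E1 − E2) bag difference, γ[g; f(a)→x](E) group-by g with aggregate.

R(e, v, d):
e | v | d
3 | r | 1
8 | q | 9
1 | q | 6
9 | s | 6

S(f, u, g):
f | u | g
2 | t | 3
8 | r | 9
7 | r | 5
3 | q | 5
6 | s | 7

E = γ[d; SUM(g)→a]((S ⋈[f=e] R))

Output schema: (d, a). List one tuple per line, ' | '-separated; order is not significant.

Per-node cardinality:
  S → 5
  R → 4
  (S ⋈[f=e] R) → 2
  γ[d; SUM(g)→a]((S ⋈[f=e] R)) → 2

== RESULT ==
d | a
1 | 5
9 | 9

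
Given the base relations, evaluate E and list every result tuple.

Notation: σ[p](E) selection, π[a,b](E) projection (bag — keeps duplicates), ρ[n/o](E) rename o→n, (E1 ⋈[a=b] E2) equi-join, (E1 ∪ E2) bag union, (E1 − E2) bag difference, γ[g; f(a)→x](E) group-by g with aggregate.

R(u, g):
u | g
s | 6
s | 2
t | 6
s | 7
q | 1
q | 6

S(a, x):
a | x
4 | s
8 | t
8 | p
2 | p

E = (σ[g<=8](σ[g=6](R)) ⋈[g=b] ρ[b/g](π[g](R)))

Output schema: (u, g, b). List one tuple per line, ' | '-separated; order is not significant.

Per-node cardinality:
  R → 6
  σ[g=6](R) → 3
  σ[g<=8](σ[g=6](R)) → 3
  R → 6
  π[g](R) → 6
  ρ[b/g](π[g](R)) → 6
  (σ[g<=8](σ[g=6](R)) ⋈[g=b] ρ[b/g](π[g](R))) → 9

== RESULT ==
u | g | b
q | 6 | 6
q | 6 | 6
q | 6 | 6
s | 6 | 6
s | 6 | 6
s | 6 | 6
t | 6 | 6
t | 6 | 6
t | 6 | 6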